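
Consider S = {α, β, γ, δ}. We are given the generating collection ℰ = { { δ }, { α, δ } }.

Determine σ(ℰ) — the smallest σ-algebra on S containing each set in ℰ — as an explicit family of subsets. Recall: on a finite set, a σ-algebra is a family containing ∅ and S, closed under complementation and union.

σ(ℰ) (8 sets): { ∅, { α }, { δ }, { α, δ }, { β, γ }, { α, β, γ }, { β, γ, δ }, S }

Working:
Begin from { ∅, { δ }, { α, δ }, S } (that is, ℰ plus ∅ and S).
Step 1 adds 2:
  { β, γ }  = S∖{ α, δ }
  { α, β, γ }  = S∖{ δ }
  [6 total]
Step 2 adds 1:
  { β, γ, δ }  = { β, γ } ∪ { δ }
  [7 total]
Step 3. New:
  { α }  = S∖{ β, γ, δ }
  [8 total]
Step 4: already closed under ᶜ and ∪.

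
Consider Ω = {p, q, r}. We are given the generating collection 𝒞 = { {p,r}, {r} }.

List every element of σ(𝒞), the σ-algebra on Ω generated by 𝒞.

σ(𝒞) (8 sets): { ∅, {p}, {q}, {r}, {p,q}, {p,r}, {q,r}, Ω }

Working:
Start: 𝒞 ∪ {∅, Ω} = { ∅, {r}, {p,r}, Ω }.
Pass 1: +2 →
  {q}  = complement {p,r}
  {p,q}  = complement {r}
Pass 2 (1 new):
  {q,r}  = {r} ∪ {q}
Pass 3. New:
  {p}  = complement {q,r}
Pass 4: no new sets; the family is a σ-algebra.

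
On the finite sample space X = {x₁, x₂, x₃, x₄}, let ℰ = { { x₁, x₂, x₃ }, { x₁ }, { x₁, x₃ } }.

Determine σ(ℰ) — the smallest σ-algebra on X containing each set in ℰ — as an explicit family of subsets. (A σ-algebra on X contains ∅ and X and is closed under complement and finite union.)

Answer: σ(ℰ) = { ∅, { x₁ }, { x₂ }, { x₃ }, { x₄ }, { x₁, x₂ }, { x₁, x₃ }, { x₁, x₄ }, { x₂, x₃ }, { x₂, x₄ }, { x₃, x₄ }, { x₁, x₂, x₃ }, { x₁, x₂, x₄ }, { x₁, x₃, x₄ }, { x₂, x₃, x₄ }, X }

Check:
Begin from { ∅, { x₁ }, { x₁, x₃ }, { x₁, x₂, x₃ }, X } (that is, ℰ plus ∅ and X).
Pass 1: +3 →
  { x₄ }  = X∖{ x₁, x₂, x₃ }
  { x₂, x₄ }  = X∖{ x₁, x₃ }
  { x₂, x₃, x₄ }  = X∖{ x₁ }
  (now 8)
Pass 2. New:
  { x₁, x₄ }  = { x₄ } ∪ { x₁ }
  { x₁, x₂, x₄ }  = { x₂, x₄ } ∪ { x₁ }
  { x₁, x₃, x₄ }  = { x₄ } ∪ { x₁, x₃ }
  (now 11)
Pass 3: 3 new —
  { x₂ }  = X∖{ x₁, x₃, x₄ }
  { x₃ }  = X∖{ x₁, x₂, x₄ }
  { x₂, x₃ }  = X∖{ x₁, x₄ }
  (now 14)
Pass 4. New:
  { x₁, x₂ }  = { x₂ } ∪ { x₁ }
  { x₃, x₄ }  = { x₃ } ∪ { x₄ }
  (now 16)
Pass 5: no new sets; the family is a σ-algebra.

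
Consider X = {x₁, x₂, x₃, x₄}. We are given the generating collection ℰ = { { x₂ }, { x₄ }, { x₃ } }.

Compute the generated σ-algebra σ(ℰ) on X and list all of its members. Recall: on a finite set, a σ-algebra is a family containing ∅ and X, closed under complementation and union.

|σ(ℰ)| = 16.  σ(ℰ) = { {}, { x₁ }, { x₂ }, { x₃ }, { x₄ }, { x₁, x₂ }, { x₁, x₃ }, { x₁, x₄ }, { x₂, x₃ }, { x₂, x₄ }, { x₃, x₄ }, { x₁, x₂, x₃ }, { x₁, x₂, x₄ }, { x₁, x₃, x₄ }, { x₂, x₃, x₄ }, X }

Derivation:
Take S₀ = ℰ ∪ {∅, X} = { {}, { x₂ }, { x₃ }, { x₄ }, X }.
Round 1 adds 6:
  { x₂, x₃ }  = { x₃ } ∪ { x₂ }
  { x₂, x₄ }  = { x₄ } ∪ { x₂ }
  { x₃, x₄ }  = { x₃ } ∪ { x₄ }
  { x₁, x₂, x₃ }  = X∖{ x₄ }
  { x₁, x₂, x₄ }  = X∖{ x₃ }
  { x₁, x₃, x₄ }  = X∖{ x₂ }
  (now 11)
Round 2. New:
  { x₁, x₂ }  = X∖{ x₃, x₄ }
  { x₁, x₃ }  = X∖{ x₂, x₄ }
  { x₁, x₄ }  = X∖{ x₂, x₃ }
  { x₂, x₃, x₄ }  = { x₃, x₄ } ∪ { x₂ }
  (now 15)
Round 3 adds 1:
  { x₁ }  = X∖{ x₂, x₃, x₄ }
  (now 16)
Round 4: closed — nothing new.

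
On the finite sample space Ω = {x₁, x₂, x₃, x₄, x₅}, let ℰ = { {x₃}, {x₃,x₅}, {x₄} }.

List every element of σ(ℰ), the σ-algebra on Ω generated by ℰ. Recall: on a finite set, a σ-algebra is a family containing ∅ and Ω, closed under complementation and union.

Start: ℰ ∪ {∅, Ω} = { ∅, {x₃}, {x₄}, {x₃,x₅}, Ω }.
Iteration 1 adds 5:
  {x₃,x₄}  = {x₃} ∪ {x₄}
  {x₁,x₂,x₄}  = complement {x₃,x₅}
  {x₃,x₄,x₅}  = {x₄} ∪ {x₃,x₅}
  {x₁,x₂,x₃,x₅}  = complement {x₄}
  {x₁,x₂,x₄,x₅}  = complement {x₃}
  |family| = 10
Iteration 2: 3 new —
  {x₁,x₂}  = complement {x₃,x₄,x₅}
  {x₁,x₂,x₅}  = complement {x₃,x₄}
  {x₁,x₂,x₃,x₄}  = {x₃,x₄} ∪ {x₁,x₂,x₄}
  |family| = 13
Iteration 3 adds 2:
  {x₅}  = complement {x₁,x₂,x₃,x₄}
  {x₁,x₂,x₃}  = {x₃} ∪ {x₁,x₂}
  |family| = 15
Iteration 4: +1 →
  {x₄,x₅}  = complement {x₁,x₂,x₃}
  |family| = 16
Iteration 5: closed — nothing new.

σ(ℰ) = { ∅, {x₃}, {x₄}, {x₅}, {x₁,x₂}, {x₃,x₄}, {x₃,x₅}, {x₄,x₅}, {x₁,x₂,x₃}, {x₁,x₂,x₄}, {x₁,x₂,x₅}, {x₃,x₄,x₅}, {x₁,x₂,x₃,x₄}, {x₁,x₂,x₃,x₅}, {x₁,x₂,x₄,x₅}, Ω }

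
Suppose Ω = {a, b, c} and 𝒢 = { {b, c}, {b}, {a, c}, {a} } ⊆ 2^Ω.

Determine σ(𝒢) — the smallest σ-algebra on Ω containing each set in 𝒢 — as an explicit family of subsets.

Take S₀ = 𝒢 ∪ {∅, Ω} = { {}, {a}, {b}, {a, c}, {b, c}, Ω }.
Step 1: 1 new —
  {a, b}  = {b} ∪ {a}
  (now 7)
Step 2: +1 →
  {c}  = ᶜ of {a, b}
  (now 8)
Step 3 adds nothing — fixpoint reached.

σ(𝒢) = { {}, {a}, {b}, {c}, {a, b}, {a, c}, {b, c}, Ω }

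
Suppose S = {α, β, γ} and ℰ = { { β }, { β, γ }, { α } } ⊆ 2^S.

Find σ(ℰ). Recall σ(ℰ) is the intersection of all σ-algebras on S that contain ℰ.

Initial family (5 sets): { {}, { α }, { β }, { β, γ }, S }.
Pass 1 (2 new):
  { α, β }  = { β } ∪ { α }
  { α, γ }  = complement { β }
  |family| = 7
Pass 2: 1 new —
  { γ }  = complement { α, β }
  |family| = 8
Pass 3: stable.

|σ(ℰ)| = 8.  σ(ℰ) = { {}, { α }, { β }, { γ }, { α, β }, { α, γ }, { β, γ }, S }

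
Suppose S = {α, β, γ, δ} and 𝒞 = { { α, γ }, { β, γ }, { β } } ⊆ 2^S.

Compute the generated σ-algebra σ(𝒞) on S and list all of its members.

Answer: σ(𝒞) = { {  }, { α }, { β }, { γ }, { δ }, { α, β }, { α, γ }, { α, δ }, { β, γ }, { β, δ }, { γ, δ }, { α, β, γ }, { α, β, δ }, { α, γ, δ }, { β, γ, δ }, S }

Trace:
Start: 𝒞 ∪ {∅, S} = { {  }, { β }, { α, γ }, { β, γ }, S }.
Round 1. New:
  { α, δ }  = complement { β, γ }
  { β, δ }  = complement { α, γ }
  { α, β, γ }  = { β, γ } ∪ { α, γ }
  { α, γ, δ }  = complement { β }
  |family| = 9
Round 2. New:
  { δ }  = complement { α, β, γ }
  { α, β, δ }  = { β } ∪ { α, δ }
  { β, γ, δ }  = { β, γ } ∪ { β, δ }
  |family| = 12
Round 3: +2 →
  { α }  = complement { β, γ, δ }
  { γ }  = complement { α, β, δ }
  |family| = 14
Round 4 (2 new):
  { α, β }  = { β } ∪ { α }
  { γ, δ }  = { γ } ∪ { δ }
  |family| = 16
Round 5: already closed under ᶜ and ∪.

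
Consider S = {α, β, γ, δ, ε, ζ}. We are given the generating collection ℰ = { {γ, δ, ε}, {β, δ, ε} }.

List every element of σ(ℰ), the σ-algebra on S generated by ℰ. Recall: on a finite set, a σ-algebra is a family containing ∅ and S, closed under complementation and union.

|σ(ℰ)| = 16.  σ(ℰ) = { {}, {β}, {γ}, {α, ζ}, {β, γ}, {δ, ε}, {α, β, ζ}, {α, γ, ζ}, {β, δ, ε}, {γ, δ, ε}, {α, β, γ, ζ}, {α, δ, ε, ζ}, {β, γ, δ, ε}, {α, β, δ, ε, ζ}, {α, γ, δ, ε, ζ}, S }

Check:
Seed the family with ℰ together with ∅ and S: { {}, {β, δ, ε}, {γ, δ, ε}, S }.
Step 1 adds 3:
  {α, β, ζ}  = ᶜ of {γ, δ, ε}
  {α, γ, ζ}  = ᶜ of {β, δ, ε}
  {β, γ, δ, ε}  = {γ, δ, ε} ∪ {β, δ, ε}
  |family| = 7
Step 2: +4 →
  {α, ζ}  = ᶜ of {β, γ, δ, ε}
  {α, β, γ, ζ}  = {α, γ, ζ} ∪ {α, β, ζ}
  {α, β, δ, ε, ζ}  = {α, β, ζ} ∪ {β, δ, ε}
  {α, γ, δ, ε, ζ}  = {γ, δ, ε} ∪ {α, γ, ζ}
  |family| = 11
Step 3 (3 new):
  {β}  = ᶜ of {α, γ, δ, ε, ζ}
  {γ}  = ᶜ of {α, β, δ, ε, ζ}
  {δ, ε}  = ᶜ of {α, β, γ, ζ}
  |family| = 14
Step 4: 2 new —
  {β, γ}  = {γ} ∪ {β}
  {α, δ, ε, ζ}  = {δ, ε} ∪ {α, ζ}
  |family| = 16
Step 5: closed — nothing new.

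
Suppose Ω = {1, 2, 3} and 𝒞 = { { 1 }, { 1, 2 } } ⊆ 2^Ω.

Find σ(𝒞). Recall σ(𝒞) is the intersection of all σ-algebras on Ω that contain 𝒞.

|σ(𝒞)| = 8.  σ(𝒞) = { {}, { 1 }, { 2 }, { 3 }, { 1, 2 }, { 1, 3 }, { 2, 3 }, Ω }

Trace:
Initial family (4 sets): { {}, { 1 }, { 1, 2 }, Ω }.
Iteration 1: +2 →
  { 3 }  = Ω∖{ 1, 2 }
  { 2, 3 }  = Ω∖{ 1 }
Iteration 2 adds 1:
  { 1, 3 }  = { 3 } ∪ { 1 }
Iteration 3. New:
  { 2 }  = Ω∖{ 1, 3 }
Iteration 4: no new sets; the family is a σ-algebra.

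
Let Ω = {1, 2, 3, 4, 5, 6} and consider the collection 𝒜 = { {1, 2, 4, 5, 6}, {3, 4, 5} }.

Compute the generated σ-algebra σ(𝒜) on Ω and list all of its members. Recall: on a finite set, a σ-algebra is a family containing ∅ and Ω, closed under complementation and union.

Begin from { ∅, {3, 4, 5}, {1, 2, 4, 5, 6}, Ω } (that is, 𝒜 plus ∅ and Ω).
Pass 1. New:
  {3}  = {1, 2, 4, 5, 6}ᶜ
  {1, 2, 6}  = {3, 4, 5}ᶜ
Pass 2: 1 new —
  {1, 2, 3, 6}  = {3} ∪ {1, 2, 6}
Pass 3: +1 →
  {4, 5}  = {1, 2, 3, 6}ᶜ
After Pass 4 the family is unchanged; done.

Hence σ(𝒜) has 8 members: { ∅, {3}, {4, 5}, {1, 2, 6}, {3, 4, 5}, {1, 2, 3, 6}, {1, 2, 4, 5, 6}, Ω }.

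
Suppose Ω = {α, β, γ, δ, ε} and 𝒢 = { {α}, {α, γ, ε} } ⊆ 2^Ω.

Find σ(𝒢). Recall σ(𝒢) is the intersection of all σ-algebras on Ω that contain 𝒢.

Initial family (4 sets): { {}, {α}, {α, γ, ε}, Ω }.
Iteration 1. New:
  {β, δ}  = complement {α, γ, ε}
  {β, γ, δ, ε}  = complement {α}
  |family| = 6
Iteration 2 adds 1:
  {α, β, δ}  = {β, δ} ∪ {α}
  |family| = 7
Iteration 3. New:
  {γ, ε}  = complement {α, β, δ}
  |family| = 8
Iteration 4: closed — nothing new.

σ(𝒢) = { {}, {α}, {β, δ}, {γ, ε}, {α, β, δ}, {α, γ, ε}, {β, γ, δ, ε}, Ω }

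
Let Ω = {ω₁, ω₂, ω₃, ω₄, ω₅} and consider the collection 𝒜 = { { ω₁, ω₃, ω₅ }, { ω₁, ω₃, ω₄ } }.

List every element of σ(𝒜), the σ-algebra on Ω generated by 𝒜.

Start: 𝒜 ∪ {∅, Ω} = { {  }, { ω₁, ω₃, ω₄ }, { ω₁, ω₃, ω₅ }, Ω }.
Pass 1: 3 new —
  { ω₂, ω₄ }  = Ω∖{ ω₁, ω₃, ω₅ }
  { ω₂, ω₅ }  = Ω∖{ ω₁, ω₃, ω₄ }
  { ω₁, ω₃, ω₄, ω₅ }  = { ω₁, ω₃, ω₅ } ∪ { ω₁, ω₃, ω₄ }
  — 7 sets.
Pass 2. New:
  { ω₂ }  = Ω∖{ ω₁, ω₃, ω₄, ω₅ }
  { ω₂, ω₄, ω₅ }  = { ω₂, ω₅ } ∪ { ω₂, ω₄ }
  { ω₁, ω₂, ω₃, ω₄ }  = { ω₁, ω₃, ω₄ } ∪ { ω₂, ω₄ }
  { ω₁, ω₂, ω₃, ω₅ }  = { ω₂, ω₅ } ∪ { ω₁, ω₃, ω₅ }
  — 11 sets.
Pass 3 adds 3:
  { ω₄ }  = Ω∖{ ω₁, ω₂, ω₃, ω₅ }
  { ω₅ }  = Ω∖{ ω₁, ω₂, ω₃, ω₄ }
  { ω₁, ω₃ }  = Ω∖{ ω₂, ω₄, ω₅ }
  — 14 sets.
Pass 4: +2 →
  { ω₄, ω₅ }  = { ω₄ } ∪ { ω₅ }
  { ω₁, ω₂, ω₃ }  = { ω₁, ω₃ } ∪ { ω₂ }
  — 16 sets.
After Pass 5 the family is unchanged; done.

σ(𝒜) = { {  }, { ω₂ }, { ω₄ }, { ω₅ }, { ω₁, ω₃ }, { ω₂, ω₄ }, { ω₂, ω₅ }, { ω₄, ω₅ }, { ω₁, ω₂, ω₃ }, { ω₁, ω₃, ω₄ }, { ω₁, ω₃, ω₅ }, { ω₂, ω₄, ω₅ }, { ω₁, ω₂, ω₃, ω₄ }, { ω₁, ω₂, ω₃, ω₅ }, { ω₁, ω₃, ω₄, ω₅ }, Ω }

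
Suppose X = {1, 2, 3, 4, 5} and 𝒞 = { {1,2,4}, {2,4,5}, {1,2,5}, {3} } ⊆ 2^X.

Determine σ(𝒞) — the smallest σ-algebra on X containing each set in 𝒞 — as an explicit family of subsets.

Take S₀ = 𝒞 ∪ {∅, X} = { {}, {3}, {1,2,4}, {1,2,5}, {2,4,5}, X }.
Round 1 (7 new):
  {1,3}  = complement {2,4,5}
  {3,4}  = complement {1,2,5}
  {3,5}  = complement {1,2,4}
  {1,2,3,4}  = {3} ∪ {1,2,4}
  {1,2,3,5}  = {3} ∪ {1,2,5}
  {1,2,4,5}  = complement {3}
  {2,3,4,5}  = {3} ∪ {2,4,5}
  (now 13)
Round 2 (6 new):
  {1}  = complement {2,3,4,5}
  {4}  = complement {1,2,3,5}
  {5}  = complement {1,2,3,4}
  {1,3,4}  = {3,4} ∪ {1,3}
  {1,3,5}  = {1,3} ∪ {3,5}
  {3,4,5}  = {3,4} ∪ {3,5}
  (now 19)
Round 3 adds 7:
  {1,2}  = complement {3,4,5}
  {1,4}  = {4} ∪ {1}
  {1,5}  = {5} ∪ {1}
  {2,4}  = complement {1,3,5}
  {2,5}  = complement {1,3,4}
  {4,5}  = {5} ∪ {4}
  {1,3,4,5}  = {3,4,5} ∪ {1,3,5}
  (now 26)
Round 4: 5 new —
  {2}  = complement {1,3,4,5}
  {1,2,3}  = complement {4,5}
  {1,4,5}  = {5} ∪ {1,4}
  {2,3,4}  = complement {1,5}
  {2,3,5}  = complement {1,4}
  (now 31)
Round 5 (1 new):
  {2,3}  = complement {1,4,5}
  (now 32)
After Round 6 the family is unchanged; done.

|σ(𝒞)| = 32.  σ(𝒞) = { {}, {1}, {2}, {3}, {4}, {5}, {1,2}, {1,3}, {1,4}, {1,5}, {2,3}, {2,4}, {2,5}, {3,4}, {3,5}, {4,5}, {1,2,3}, {1,2,4}, {1,2,5}, {1,3,4}, {1,3,5}, {1,4,5}, {2,3,4}, {2,3,5}, {2,4,5}, {3,4,5}, {1,2,3,4}, {1,2,3,5}, {1,2,4,5}, {1,3,4,5}, {2,3,4,5}, X }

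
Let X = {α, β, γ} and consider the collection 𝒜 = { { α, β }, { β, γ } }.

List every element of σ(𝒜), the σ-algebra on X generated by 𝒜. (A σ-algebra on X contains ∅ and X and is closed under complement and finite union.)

Answer: σ(𝒜) = { {  }, { α }, { β }, { γ }, { α, β }, { α, γ }, { β, γ }, X }

Working:
Take S₀ = 𝒜 ∪ {∅, X} = { {  }, { α, β }, { β, γ }, X }.
Step 1: 2 new —
  { α }  = { β, γ }ᶜ
  { γ }  = { α, β }ᶜ
  (now 6)
Step 2: 1 new —
  { α, γ }  = { γ } ∪ { α }
  (now 7)
Step 3: +1 →
  { β }  = { α, γ }ᶜ
  (now 8)
Step 4: stable.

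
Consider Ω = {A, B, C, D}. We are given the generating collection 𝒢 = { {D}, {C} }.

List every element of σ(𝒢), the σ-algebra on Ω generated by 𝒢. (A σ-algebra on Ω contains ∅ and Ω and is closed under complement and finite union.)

Take S₀ = 𝒢 ∪ {∅, Ω} = { {}, {C}, {D}, Ω }.
Iteration 1. New:
  {C, D}  = {C} ∪ {D}
  {A, B, C}  = Ω∖{D}
  {A, B, D}  = Ω∖{C}
  [7 total]
Iteration 2 (1 new):
  {A, B}  = Ω∖{C, D}
  [8 total]
Iteration 3 adds nothing — fixpoint reached.

Therefore σ(𝒢) = { {}, {C}, {D}, {A, B}, {C, D}, {A, B, C}, {A, B, D}, Ω } (|σ(𝒢)| = 8).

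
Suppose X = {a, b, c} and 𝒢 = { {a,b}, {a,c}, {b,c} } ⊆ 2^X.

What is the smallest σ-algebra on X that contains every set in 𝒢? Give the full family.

σ(𝒢) (8 sets): { {}, {a}, {b}, {c}, {a,b}, {a,c}, {b,c}, X }

Trace:
Take S₀ = 𝒢 ∪ {∅, X} = { {}, {a,b}, {a,c}, {b,c}, X }.
Round 1. New:
  {a}  = X∖{b,c}
  {b}  = X∖{a,c}
  {c}  = X∖{a,b}
Round 2: closed — nothing new.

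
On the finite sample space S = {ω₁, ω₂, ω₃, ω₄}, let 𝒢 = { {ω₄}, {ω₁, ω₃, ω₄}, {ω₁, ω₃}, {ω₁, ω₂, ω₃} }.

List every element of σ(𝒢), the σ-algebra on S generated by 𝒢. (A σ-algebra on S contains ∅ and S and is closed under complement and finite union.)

Seed the family with 𝒢 together with ∅ and S: { {}, {ω₄}, {ω₁, ω₃}, {ω₁, ω₂, ω₃}, {ω₁, ω₃, ω₄}, S }.
Step 1: 2 new —
  {ω₂}  = ᶜ of {ω₁, ω₃, ω₄}
  {ω₂, ω₄}  = ᶜ of {ω₁, ω₃}
  — 8 sets.
Step 2: already closed under ᶜ and ∪.

σ(𝒢) = { {}, {ω₂}, {ω₄}, {ω₁, ω₃}, {ω₂, ω₄}, {ω₁, ω₂, ω₃}, {ω₁, ω₃, ω₄}, S }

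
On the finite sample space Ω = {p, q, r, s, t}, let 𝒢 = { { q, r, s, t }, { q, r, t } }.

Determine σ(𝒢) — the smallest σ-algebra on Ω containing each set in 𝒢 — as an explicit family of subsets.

Initial family (4 sets): { {}, { q, r, t }, { q, r, s, t }, Ω }.
Pass 1. New:
  { p }  = { q, r, s, t }ᶜ
  { p, s }  = { q, r, t }ᶜ
  — 6 sets.
Pass 2 (1 new):
  { p, q, r, t }  = { q, r, t } ∪ { p }
  — 7 sets.
Pass 3 adds 1:
  { s }  = { p, q, r, t }ᶜ
  — 8 sets.
Pass 4: closed — nothing new.

|σ(𝒢)| = 8.  σ(𝒢) = { {}, { p }, { s }, { p, s }, { q, r, t }, { p, q, r, t }, { q, r, s, t }, Ω }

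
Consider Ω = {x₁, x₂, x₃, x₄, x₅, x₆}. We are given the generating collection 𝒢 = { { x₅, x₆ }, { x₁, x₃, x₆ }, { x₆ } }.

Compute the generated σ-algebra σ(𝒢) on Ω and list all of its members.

Take S₀ = 𝒢 ∪ {∅, Ω} = { {}, { x₆ }, { x₅, x₆ }, { x₁, x₃, x₆ }, Ω }.
Pass 1: +4 →
  { x₂, x₄, x₅ }  = complement { x₁, x₃, x₆ }
  { x₁, x₂, x₃, x₄ }  = complement { x₅, x₆ }
  { x₁, x₃, x₅, x₆ }  = { x₅, x₆ } ∪ { x₁, x₃, x₆ }
  { x₁, x₂, x₃, x₄, x₅ }  = complement { x₆ }
  (now 9)
Pass 2 adds 3:
  { x₂, x₄ }  = complement { x₁, x₃, x₅, x₆ }
  { x₂, x₄, x₅, x₆ }  = { x₅, x₆ } ∪ { x₂, x₄, x₅ }
  { x₁, x₂, x₃, x₄, x₆ }  = { x₁, x₃, x₆ } ∪ { x₁, x₂, x₃, x₄ }
  (now 12)
Pass 3: 3 new —
  { x₅ }  = complement { x₁, x₂, x₃, x₄, x₆ }
  { x₁, x₃ }  = complement { x₂, x₄, x₅, x₆ }
  { x₂, x₄, x₆ }  = { x₆ } ∪ { x₂, x₄ }
  (now 15)
Pass 4. New:
  { x₁, x₃, x₅ }  = complement { x₂, x₄, x₆ }
  (now 16)
Pass 5: already closed under ᶜ and ∪.

|σ(𝒢)| = 16.  σ(𝒢) = { {}, { x₅ }, { x₆ }, { x₁, x₃ }, { x₂, x₄ }, { x₅, x₆ }, { x₁, x₃, x₅ }, { x₁, x₃, x₆ }, { x₂, x₄, x₅ }, { x₂, x₄, x₆ }, { x₁, x₂, x₃, x₄ }, { x₁, x₃, x₅, x₆ }, { x₂, x₄, x₅, x₆ }, { x₁, x₂, x₃, x₄, x₅ }, { x₁, x₂, x₃, x₄, x₆ }, Ω }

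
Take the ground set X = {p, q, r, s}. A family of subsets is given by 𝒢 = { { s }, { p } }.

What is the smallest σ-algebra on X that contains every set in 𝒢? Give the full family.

Initial family (4 sets): { {  }, { p }, { s }, X }.
Pass 1 (3 new):
  { p, s }  = { s } ∪ { p }
  { p, q, r }  = ᶜ of { s }
  { q, r, s }  = ᶜ of { p }
  — 7 sets.
Pass 2 (1 new):
  { q, r }  = ᶜ of { p, s }
  — 8 sets.
Pass 3 adds nothing — fixpoint reached.

Hence σ(𝒢) has 8 members: { {  }, { p }, { s }, { p, s }, { q, r }, { p, q, r }, { q, r, s }, X }.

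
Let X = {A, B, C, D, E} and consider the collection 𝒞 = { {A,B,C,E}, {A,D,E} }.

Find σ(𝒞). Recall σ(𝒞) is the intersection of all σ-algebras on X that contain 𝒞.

Answer: σ(𝒞) = { {}, {D}, {A,E}, {B,C}, {A,D,E}, {B,C,D}, {A,B,C,E}, X }

Trace:
Start: 𝒞 ∪ {∅, X} = { {}, {A,D,E}, {A,B,C,E}, X }.
Step 1 (2 new):
  {D}  = X∖{A,B,C,E}
  {B,C}  = X∖{A,D,E}
  — 6 sets.
Step 2 adds 1:
  {B,C,D}  = {B,C} ∪ {D}
  — 7 sets.
Step 3 adds 1:
  {A,E}  = X∖{B,C,D}
  — 8 sets.
Step 4 adds nothing — fixpoint reached.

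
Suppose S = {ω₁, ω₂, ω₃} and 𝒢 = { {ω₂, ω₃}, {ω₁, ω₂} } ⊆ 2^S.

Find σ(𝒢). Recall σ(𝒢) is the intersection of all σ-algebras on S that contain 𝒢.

Initial family (4 sets): { ∅, {ω₁, ω₂}, {ω₂, ω₃}, S }.
Iteration 1 (2 new):
  {ω₁}  = S∖{ω₂, ω₃}
  {ω₃}  = S∖{ω₁, ω₂}
  |family| = 6
Iteration 2 adds 1:
  {ω₁, ω₃}  = {ω₃} ∪ {ω₁}
  |family| = 7
Iteration 3. New:
  {ω₂}  = S∖{ω₁, ω₃}
  |family| = 8
Iteration 4: no new sets; the family is a σ-algebra.

Therefore σ(𝒢) = { ∅, {ω₁}, {ω₂}, {ω₃}, {ω₁, ω₂}, {ω₁, ω₃}, {ω₂, ω₃}, S } (|σ(𝒢)| = 8).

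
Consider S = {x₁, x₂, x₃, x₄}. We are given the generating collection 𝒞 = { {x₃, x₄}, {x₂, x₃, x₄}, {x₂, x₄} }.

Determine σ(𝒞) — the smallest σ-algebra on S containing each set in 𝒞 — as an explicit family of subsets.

|σ(𝒞)| = 16.  σ(𝒞) = { ∅, {x₁}, {x₂}, {x₃}, {x₄}, {x₁, x₂}, {x₁, x₃}, {x₁, x₄}, {x₂, x₃}, {x₂, x₄}, {x₃, x₄}, {x₁, x₂, x₃}, {x₁, x₂, x₄}, {x₁, x₃, x₄}, {x₂, x₃, x₄}, S }

Derivation:
Take S₀ = 𝒞 ∪ {∅, S} = { ∅, {x₂, x₄}, {x₃, x₄}, {x₂, x₃, x₄}, S }.
Pass 1 (3 new):
  {x₁}  = complement {x₂, x₃, x₄}
  {x₁, x₂}  = complement {x₃, x₄}
  {x₁, x₃}  = complement {x₂, x₄}
  |family| = 8
Pass 2. New:
  {x₁, x₂, x₃}  = {x₁, x₂} ∪ {x₁, x₃}
  {x₁, x₂, x₄}  = {x₁, x₂} ∪ {x₂, x₄}
  {x₁, x₃, x₄}  = {x₃, x₄} ∪ {x₁, x₃}
  |family| = 11
Pass 3 adds 3:
  {x₂}  = complement {x₁, x₃, x₄}
  {x₃}  = complement {x₁, x₂, x₄}
  {x₄}  = complement {x₁, x₂, x₃}
  |family| = 14
Pass 4 adds 2:
  {x₁, x₄}  = {x₄} ∪ {x₁}
  {x₂, x₃}  = {x₃} ∪ {x₂}
  |family| = 16
Pass 5: already closed under ᶜ and ∪.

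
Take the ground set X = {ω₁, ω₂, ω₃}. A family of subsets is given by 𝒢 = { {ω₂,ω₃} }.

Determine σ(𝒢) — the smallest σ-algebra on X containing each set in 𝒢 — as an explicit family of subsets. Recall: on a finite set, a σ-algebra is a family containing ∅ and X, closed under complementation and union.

Seed the family with 𝒢 together with ∅ and X: { {}, {ω₂,ω₃}, X }.
Round 1 (1 new):
  {ω₁}  = ᶜ of {ω₂,ω₃}
After Round 2 the family is unchanged; done.

|σ(𝒢)| = 4.  σ(𝒢) = { {}, {ω₁}, {ω₂,ω₃}, X }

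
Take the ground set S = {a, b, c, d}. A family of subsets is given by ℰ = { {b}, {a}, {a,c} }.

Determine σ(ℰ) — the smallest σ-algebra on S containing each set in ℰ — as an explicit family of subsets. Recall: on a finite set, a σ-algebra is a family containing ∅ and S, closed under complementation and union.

Begin from { ∅, {a}, {b}, {a,c}, S } (that is, ℰ plus ∅ and S).
Round 1: 5 new —
  {a,b}  = {b} ∪ {a}
  {b,d}  = complement {a,c}
  {a,b,c}  = {a,c} ∪ {b}
  {a,c,d}  = complement {b}
  {b,c,d}  = complement {a}
  — 10 sets.
Round 2: +3 →
  {d}  = complement {a,b,c}
  {c,d}  = complement {a,b}
  {a,b,d}  = {a,b} ∪ {b,d}
  — 13 sets.
Round 3. New:
  {c}  = complement {a,b,d}
  {a,d}  = {d} ∪ {a}
  — 15 sets.
Round 4: +1 →
  {b,c}  = complement {a,d}
  — 16 sets.
Round 5: closed — nothing new.

|σ(ℰ)| = 16.  σ(ℰ) = { ∅, {a}, {b}, {c}, {d}, {a,b}, {a,c}, {a,d}, {b,c}, {b,d}, {c,d}, {a,b,c}, {a,b,d}, {a,c,d}, {b,c,d}, S }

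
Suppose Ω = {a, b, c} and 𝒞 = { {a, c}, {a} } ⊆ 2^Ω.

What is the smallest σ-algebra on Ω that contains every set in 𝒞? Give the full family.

Seed the family with 𝒞 together with ∅ and Ω: { ∅, {a}, {a, c}, Ω }.
Round 1: +2 →
  {b}  = ᶜ of {a, c}
  {b, c}  = ᶜ of {a}
  [6 total]
Round 2: 1 new —
  {a, b}  = {b} ∪ {a}
  [7 total]
Round 3 (1 new):
  {c}  = ᶜ of {a, b}
  [8 total]
Round 4: closed — nothing new.

Therefore σ(𝒞) = { ∅, {a}, {b}, {c}, {a, b}, {a, c}, {b, c}, Ω } (|σ(𝒞)| = 8).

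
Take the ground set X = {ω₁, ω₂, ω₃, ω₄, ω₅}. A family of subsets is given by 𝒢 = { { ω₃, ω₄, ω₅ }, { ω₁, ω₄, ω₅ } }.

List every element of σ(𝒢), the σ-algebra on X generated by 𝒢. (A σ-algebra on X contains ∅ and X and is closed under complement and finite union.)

σ(𝒢) (16 sets): { {  }, { ω₁ }, { ω₂ }, { ω₃ }, { ω₁, ω₂ }, { ω₁, ω₃ }, { ω₂, ω₃ }, { ω₄, ω₅ }, { ω₁, ω₂, ω₃ }, { ω₁, ω₄, ω₅ }, { ω₂, ω₄, ω₅ }, { ω₃, ω₄, ω₅ }, { ω₁, ω₂, ω₄, ω₅ }, { ω₁, ω₃, ω₄, ω₅ }, { ω₂, ω₃, ω₄, ω₅ }, X }

Working:
Start: 𝒢 ∪ {∅, X} = { {  }, { ω₁, ω₄, ω₅ }, { ω₃, ω₄, ω₅ }, X }.
Step 1: 3 new —
  { ω₁, ω₂ }  = { ω₃, ω₄, ω₅ }ᶜ
  { ω₂, ω₃ }  = { ω₁, ω₄, ω₅ }ᶜ
  { ω₁, ω₃, ω₄, ω₅ }  = { ω₃, ω₄, ω₅ } ∪ { ω₁, ω₄, ω₅ }
Step 2: 4 new —
  { ω₂ }  = { ω₁, ω₃, ω₄, ω₅ }ᶜ
  { ω₁, ω₂, ω₃ }  = { ω₂, ω₃ } ∪ { ω₁, ω₂ }
  { ω₁, ω₂, ω₄, ω₅ }  = { ω₁, ω₄, ω₅ } ∪ { ω₁, ω₂ }
  { ω₂, ω₃, ω₄, ω₅ }  = { ω₃, ω₄, ω₅ } ∪ { ω₂, ω₃ }
Step 3: +3 →
  { ω₁ }  = { ω₂, ω₃, ω₄, ω₅ }ᶜ
  { ω₃ }  = { ω₁, ω₂, ω₄, ω₅ }ᶜ
  { ω₄, ω₅ }  = { ω₁, ω₂, ω₃ }ᶜ
Step 4: 2 new —
  { ω₁, ω₃ }  = { ω₃ } ∪ { ω₁ }
  { ω₂, ω₄, ω₅ }  = { ω₄, ω₅ } ∪ { ω₂ }
Step 5: no new sets; the family is a σ-algebra.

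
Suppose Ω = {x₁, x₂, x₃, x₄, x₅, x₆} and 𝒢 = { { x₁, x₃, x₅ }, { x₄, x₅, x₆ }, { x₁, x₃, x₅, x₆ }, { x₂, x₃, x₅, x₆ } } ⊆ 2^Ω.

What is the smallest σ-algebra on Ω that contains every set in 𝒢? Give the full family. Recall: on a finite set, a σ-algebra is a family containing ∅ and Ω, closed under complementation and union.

σ(𝒢) = { ∅, { x₁ }, { x₂ }, { x₃ }, { x₄ }, { x₅ }, { x₆ }, { x₁, x₂ }, { x₁, x₃ }, { x₁, x₄ }, { x₁, x₅ }, { x₁, x₆ }, { x₂, x₃ }, { x₂, x₄ }, { x₂, x₅ }, { x₂, x₆ }, { x₃, x₄ }, { x₃, x₅ }, { x₃, x₆ }, { x₄, x₅ }, { x₄, x₆ }, { x₅, x₆ }, { x₁, x₂, x₃ }, { x₁, x₂, x₄ }, { x₁, x₂, x₅ }, { x₁, x₂, x₆ }, { x₁, x₃, x₄ }, { x₁, x₃, x₅ }, { x₁, x₃, x₆ }, { x₁, x₄, x₅ }, { x₁, x₄, x₆ }, { x₁, x₅, x₆ }, { x₂, x₃, x₄ }, { x₂, x₃, x₅ }, { x₂, x₃, x₆ }, { x₂, x₄, x₅ }, { x₂, x₄, x₆ }, { x₂, x₅, x₆ }, { x₃, x₄, x₅ }, { x₃, x₄, x₆ }, { x₃, x₅, x₆ }, { x₄, x₅, x₆ }, { x₁, x₂, x₃, x₄ }, { x₁, x₂, x₃, x₅ }, { x₁, x₂, x₃, x₆ }, { x₁, x₂, x₄, x₅ }, { x₁, x₂, x₄, x₆ }, { x₁, x₂, x₅, x₆ }, { x₁, x₃, x₄, x₅ }, { x₁, x₃, x₄, x₆ }, { x₁, x₃, x₅, x₆ }, { x₁, x₄, x₅, x₆ }, { x₂, x₃, x₄, x₅ }, { x₂, x₃, x₄, x₆ }, { x₂, x₃, x₅, x₆ }, { x₂, x₄, x₅, x₆ }, { x₃, x₄, x₅, x₆ }, { x₁, x₂, x₃, x₄, x₅ }, { x₁, x₂, x₃, x₄, x₆ }, { x₁, x₂, x₃, x₅, x₆ }, { x₁, x₂, x₄, x₅, x₆ }, { x₁, x₃, x₄, x₅, x₆ }, { x₂, x₃, x₄, x₅, x₆ }, Ω }

Trace:
Take S₀ = 𝒢 ∪ {∅, Ω} = { ∅, { x₁, x₃, x₅ }, { x₄, x₅, x₆ }, { x₁, x₃, x₅, x₆ }, { x₂, x₃, x₅, x₆ }, Ω }.
Step 1 adds 7:
  { x₁, x₄ }  = ᶜ of { x₂, x₃, x₅, x₆ }
  { x₂, x₄ }  = ᶜ of { x₁, x₃, x₅, x₆ }
  { x₁, x₂, x₃ }  = ᶜ of { x₄, x₅, x₆ }
  { x₂, x₄, x₆ }  = ᶜ of { x₁, x₃, x₅ }
  { x₁, x₂, x₃, x₅, x₆ }  = { x₁, x₃, x₅, x₆ } ∪ { x₂, x₃, x₅, x₆ }
  { x₁, x₃, x₄, x₅, x₆ }  = { x₁, x₃, x₅, x₆ } ∪ { x₄, x₅, x₆ }
  { x₂, x₃, x₄, x₅, x₆ }  = { x₄, x₅, x₆ } ∪ { x₂, x₃, x₅, x₆ }
  [13 total]
Step 2: 12 new —
  { x₁ }  = ᶜ of { x₂, x₃, x₄, x₅, x₆ }
  { x₂ }  = ᶜ of { x₁, x₃, x₄, x₅, x₆ }
  { x₄ }  = ᶜ of { x₁, x₂, x₃, x₅, x₆ }
  { x₁, x₂, x₄ }  = { x₁, x₄ } ∪ { x₂, x₄ }
  { x₁, x₂, x₃, x₄ }  = { x₁, x₂, x₃ } ∪ { x₁, x₄ }
  { x₁, x₂, x₃, x₅ }  = { x₁, x₂, x₃ } ∪ { x₁, x₃, x₅ }
  { x₁, x₂, x₄, x₆ }  = { x₂, x₄, x₆ } ∪ { x₁, x₄ }
  { x₁, x₃, x₄, x₅ }  = { x₁, x₃, x₅ } ∪ { x₁, x₄ }
  { x₁, x₄, x₅, x₆ }  = { x₁, x₄ } ∪ { x₄, x₅, x₆ }
  { x₂, x₄, x₅, x₆ }  = { x₂, x₄, x₆ } ∪ { x₄, x₅, x₆ }
  { x₁, x₂, x₃, x₄, x₅ }  = { x₁, x₃, x₅ } ∪ { x₂, x₄ }
  { x₁, x₂, x₃, x₄, x₆ }  = { x₂, x₄, x₆ } ∪ { x₁, x₂, x₃ }
  [25 total]
Step 3 (11 new):
  { x₅ }  = ᶜ of { x₁, x₂, x₃, x₄, x₆ }
  { x₆ }  = ᶜ of { x₁, x₂, x₃, x₄, x₅ }
  { x₁, x₂ }  = { x₂ } ∪ { x₁ }
  { x₁, x₃ }  = ᶜ of { x₂, x₄, x₅, x₆ }
  { x₂, x₃ }  = ᶜ of { x₁, x₄, x₅, x₆ }
  { x₂, x₆ }  = ᶜ of { x₁, x₃, x₄, x₅ }
  { x₃, x₅ }  = ᶜ of { x₁, x₂, x₄, x₆ }
  { x₄, x₆ }  = ᶜ of { x₁, x₂, x₃, x₅ }
  { x₅, x₆ }  = ᶜ of { x₁, x₂, x₃, x₄ }
  { x₃, x₅, x₆ }  = ᶜ of { x₁, x₂, x₄ }
  { x₁, x₂, x₄, x₅, x₆ }  = { x₂, x₄, x₆ } ∪ { x₁, x₄, x₅, x₆ }
  [36 total]
Step 4: 25 new —
  { x₃ }  = ᶜ of { x₁, x₂, x₄, x₅, x₆ }
  { x₁, x₅ }  = { x₁ } ∪ { x₅ }
  { x₁, x₆ }  = { x₁ } ∪ { x₆ }
  { x₂, x₅ }  = { x₂ } ∪ { x₅ }
  { x₄, x₅ }  = { x₅ } ∪ { x₄ }
  { x₁, x₂, x₅ }  = { x₁, x₂ } ∪ { x₅ }
  { x₁, x₂, x₆ }  = { x₁, x₂ } ∪ { x₂, x₆ }
  { x₁, x₃, x₄ }  = { x₁, x₄ } ∪ { x₁, x₃ }
  { x₁, x₃, x₆ }  = { x₆ } ∪ { x₁, x₃ }
  { x₁, x₄, x₅ }  = { x₅ } ∪ { x₁, x₄ }
  { x₁, x₄, x₆ }  = { x₁ } ∪ { x₄, x₆ }
  { x₁, x₅, x₆ }  = { x₅, x₆ } ∪ { x₁ }
  { x₂, x₃, x₄ }  = { x₂, x₃ } ∪ { x₄ }
  { x₂, x₃, x₅ }  = { x₂ } ∪ { x₃, x₅ }
  { x₂, x₃, x₆ }  = { x₂, x₆ } ∪ { x₂, x₃ }
  { x₂, x₄, x₅ }  = { x₅ } ∪ { x₂, x₄ }
  { x₂, x₅, x₆ }  = { x₅, x₆ } ∪ { x₂ }
  { x₃, x₄, x₅ }  = { x₄ } ∪ { x₃, x₅ }
  { x₁, x₂, x₃, x₆ }  = { x₁, x₂, x₃ } ∪ { x₂, x₆ }
  { x₁, x₂, x₄, x₅ }  = { x₁, x₂, x₄ } ∪ { x₅ }
  { x₁, x₂, x₅, x₆ }  = { x₅, x₆ } ∪ { x₁, x₂ }
  { x₁, x₃, x₄, x₆ }  = { x₁, x₃ } ∪ { x₄, x₆ }
  { x₂, x₃, x₄, x₅ }  = { x₃, x₅ } ∪ { x₂, x₄ }
  { x₂, x₃, x₄, x₆ }  = { x₂, x₄, x₆ } ∪ { x₂, x₃ }
  { x₃, x₄, x₅, x₆ }  = ᶜ of { x₁, x₂ }
  [61 total]
Step 5. New:
  { x₃, x₄ }  = ᶜ of { x₁, x₂, x₅, x₆ }
  { x₃, x₆ }  = ᶜ of { x₁, x₂, x₄, x₅ }
  { x₃, x₄, x₆ }  = ᶜ of { x₁, x₂, x₅ }
  [64 total]
Step 6: no new sets; the family is a σ-algebra.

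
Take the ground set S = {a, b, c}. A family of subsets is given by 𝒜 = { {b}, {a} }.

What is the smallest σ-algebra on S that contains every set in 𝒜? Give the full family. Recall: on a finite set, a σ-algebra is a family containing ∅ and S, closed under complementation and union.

σ(𝒜) (8 sets): { {}, {a}, {b}, {c}, {a, b}, {a, c}, {b, c}, S }

Working:
Initial family (4 sets): { {}, {a}, {b}, S }.
Pass 1. New:
  {a, b}  = {b} ∪ {a}
  {a, c}  = ᶜ of {b}
  {b, c}  = ᶜ of {a}
  (now 7)
Pass 2: +1 →
  {c}  = ᶜ of {a, b}
  (now 8)
Pass 3: no new sets; the family is a σ-algebra.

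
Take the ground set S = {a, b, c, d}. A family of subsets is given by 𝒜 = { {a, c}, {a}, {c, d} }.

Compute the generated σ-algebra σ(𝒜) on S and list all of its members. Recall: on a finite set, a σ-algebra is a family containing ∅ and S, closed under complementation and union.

Initial family (5 sets): { {}, {a}, {a, c}, {c, d}, S }.
Step 1 adds 4:
  {a, b}  = {c, d}ᶜ
  {b, d}  = {a, c}ᶜ
  {a, c, d}  = {c, d} ∪ {a, c}
  {b, c, d}  = {a}ᶜ
Step 2. New:
  {b}  = {a, c, d}ᶜ
  {a, b, c}  = {a, b} ∪ {a, c}
  {a, b, d}  = {a, b} ∪ {b, d}
Step 3: 2 new —
  {c}  = {a, b, d}ᶜ
  {d}  = {a, b, c}ᶜ
Step 4 adds 2:
  {a, d}  = {d} ∪ {a}
  {b, c}  = {c} ∪ {b}
After Step 5 the family is unchanged; done.

σ(𝒜) = { {}, {a}, {b}, {c}, {d}, {a, b}, {a, c}, {a, d}, {b, c}, {b, d}, {c, d}, {a, b, c}, {a, b, d}, {a, c, d}, {b, c, d}, S }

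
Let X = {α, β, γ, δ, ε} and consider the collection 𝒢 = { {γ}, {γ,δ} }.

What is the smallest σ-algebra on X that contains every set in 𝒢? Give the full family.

Start: 𝒢 ∪ {∅, X} = { ∅, {γ}, {γ,δ}, X }.
Pass 1 (2 new):
  {α,β,ε}  = complement {γ,δ}
  {α,β,δ,ε}  = complement {γ}
  (now 6)
Pass 2. New:
  {α,β,γ,ε}  = {γ} ∪ {α,β,ε}
  (now 7)
Pass 3: 1 new —
  {δ}  = complement {α,β,γ,ε}
  (now 8)
Pass 4: already closed under ᶜ and ∪.

σ(𝒢) = { ∅, {γ}, {δ}, {γ,δ}, {α,β,ε}, {α,β,γ,ε}, {α,β,δ,ε}, X }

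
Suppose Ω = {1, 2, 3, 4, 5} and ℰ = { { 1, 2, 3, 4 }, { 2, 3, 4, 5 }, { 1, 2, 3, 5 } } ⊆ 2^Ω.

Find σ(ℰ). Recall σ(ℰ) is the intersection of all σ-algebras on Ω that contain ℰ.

Start: ℰ ∪ {∅, Ω} = { {  }, { 1, 2, 3, 4 }, { 1, 2, 3, 5 }, { 2, 3, 4, 5 }, Ω }.
Iteration 1: +3 →
  { 1 }  = { 2, 3, 4, 5 }ᶜ
  { 4 }  = { 1, 2, 3, 5 }ᶜ
  { 5 }  = { 1, 2, 3, 4 }ᶜ
  — 8 sets.
Iteration 2: +3 →
  { 1, 4 }  = { 4 } ∪ { 1 }
  { 1, 5 }  = { 5 } ∪ { 1 }
  { 4, 5 }  = { 4 } ∪ { 5 }
  — 11 sets.
Iteration 3 (4 new):
  { 1, 2, 3 }  = { 4, 5 }ᶜ
  { 1, 4, 5 }  = { 4, 5 } ∪ { 1, 4 }
  { 2, 3, 4 }  = { 1, 5 }ᶜ
  { 2, 3, 5 }  = { 1, 4 }ᶜ
  — 15 sets.
Iteration 4: 1 new —
  { 2, 3 }  = { 1, 4, 5 }ᶜ
  — 16 sets.
Iteration 5 adds nothing — fixpoint reached.

|σ(ℰ)| = 16.  σ(ℰ) = { {  }, { 1 }, { 4 }, { 5 }, { 1, 4 }, { 1, 5 }, { 2, 3 }, { 4, 5 }, { 1, 2, 3 }, { 1, 4, 5 }, { 2, 3, 4 }, { 2, 3, 5 }, { 1, 2, 3, 4 }, { 1, 2, 3, 5 }, { 2, 3, 4, 5 }, Ω }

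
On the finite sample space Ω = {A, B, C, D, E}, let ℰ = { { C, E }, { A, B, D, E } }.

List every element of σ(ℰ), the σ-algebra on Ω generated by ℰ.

Begin from { {  }, { C, E }, { A, B, D, E }, Ω } (that is, ℰ plus ∅ and Ω).
Iteration 1 adds 2:
  { C }  = Ω∖{ A, B, D, E }
  { A, B, D }  = Ω∖{ C, E }
Iteration 2 (1 new):
  { A, B, C, D }  = { C } ∪ { A, B, D }
Iteration 3 (1 new):
  { E }  = Ω∖{ A, B, C, D }
After Iteration 4 the family is unchanged; done.

Therefore σ(ℰ) = { {  }, { C }, { E }, { C, E }, { A, B, D }, { A, B, C, D }, { A, B, D, E }, Ω } (|σ(ℰ)| = 8).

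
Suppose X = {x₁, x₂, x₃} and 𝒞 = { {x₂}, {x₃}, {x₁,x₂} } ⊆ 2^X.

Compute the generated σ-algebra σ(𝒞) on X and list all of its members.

σ(𝒞) (8 sets): { ∅, {x₁}, {x₂}, {x₃}, {x₁,x₂}, {x₁,x₃}, {x₂,x₃}, X }

Trace:
Start: 𝒞 ∪ {∅, X} = { ∅, {x₂}, {x₃}, {x₁,x₂}, X }.
Round 1 (2 new):
  {x₁,x₃}  = complement {x₂}
  {x₂,x₃}  = {x₃} ∪ {x₂}
  [7 total]
Round 2: +1 →
  {x₁}  = complement {x₂,x₃}
  [8 total]
Round 3: no new sets; the family is a σ-algebra.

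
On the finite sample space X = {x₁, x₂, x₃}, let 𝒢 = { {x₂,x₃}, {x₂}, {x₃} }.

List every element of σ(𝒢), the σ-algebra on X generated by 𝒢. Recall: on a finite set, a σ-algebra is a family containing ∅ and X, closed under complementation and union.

Start: 𝒢 ∪ {∅, X} = { {}, {x₂}, {x₃}, {x₂,x₃}, X }.
Iteration 1. New:
  {x₁}  = ᶜ of {x₂,x₃}
  {x₁,x₂}  = ᶜ of {x₃}
  {x₁,x₃}  = ᶜ of {x₂}
  [8 total]
Iteration 2: closed — nothing new.

Therefore σ(𝒢) = { {}, {x₁}, {x₂}, {x₃}, {x₁,x₂}, {x₁,x₃}, {x₂,x₃}, X } (|σ(𝒢)| = 8).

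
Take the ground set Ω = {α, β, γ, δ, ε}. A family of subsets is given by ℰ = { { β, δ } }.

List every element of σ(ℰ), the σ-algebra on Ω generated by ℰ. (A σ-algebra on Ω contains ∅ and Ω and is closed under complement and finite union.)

Start: ℰ ∪ {∅, Ω} = { ∅, { β, δ }, Ω }.
Step 1. New:
  { α, γ, ε }  = Ω∖{ β, δ }
  — 4 sets.
Step 2: closed — nothing new.

Therefore σ(ℰ) = { ∅, { β, δ }, { α, γ, ε }, Ω } (|σ(ℰ)| = 4).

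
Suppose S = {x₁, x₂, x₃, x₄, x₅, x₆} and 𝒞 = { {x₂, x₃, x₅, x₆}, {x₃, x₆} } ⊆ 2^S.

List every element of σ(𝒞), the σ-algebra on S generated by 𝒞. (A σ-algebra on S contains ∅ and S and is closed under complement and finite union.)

σ(𝒞) (8 sets): { ∅, {x₁, x₄}, {x₂, x₅}, {x₃, x₆}, {x₁, x₂, x₄, x₅}, {x₁, x₃, x₄, x₆}, {x₂, x₃, x₅, x₆}, S }

Trace:
Begin from { ∅, {x₃, x₆}, {x₂, x₃, x₅, x₆}, S } (that is, 𝒞 plus ∅ and S).
Pass 1. New:
  {x₁, x₄}  = complement {x₂, x₃, x₅, x₆}
  {x₁, x₂, x₄, x₅}  = complement {x₃, x₆}
  — 6 sets.
Pass 2: +1 →
  {x₁, x₃, x₄, x₆}  = {x₁, x₄} ∪ {x₃, x₆}
  — 7 sets.
Pass 3 adds 1:
  {x₂, x₅}  = complement {x₁, x₃, x₄, x₆}
  — 8 sets.
Pass 4: closed — nothing new.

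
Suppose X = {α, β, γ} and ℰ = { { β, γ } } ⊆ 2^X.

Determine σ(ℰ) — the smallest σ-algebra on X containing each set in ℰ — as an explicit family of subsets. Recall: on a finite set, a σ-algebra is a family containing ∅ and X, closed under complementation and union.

Begin from { {  }, { β, γ }, X } (that is, ℰ plus ∅ and X).
Iteration 1: +1 →
  { α }  = { β, γ }ᶜ
  — 4 sets.
Iteration 2 adds nothing — fixpoint reached.

Hence σ(ℰ) has 4 members: { {  }, { α }, { β, γ }, X }.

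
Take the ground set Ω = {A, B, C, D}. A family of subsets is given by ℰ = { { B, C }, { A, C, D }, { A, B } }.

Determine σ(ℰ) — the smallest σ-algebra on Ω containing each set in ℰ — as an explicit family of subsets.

|σ(ℰ)| = 16.  σ(ℰ) = { {}, { A }, { B }, { C }, { D }, { A, B }, { A, C }, { A, D }, { B, C }, { B, D }, { C, D }, { A, B, C }, { A, B, D }, { A, C, D }, { B, C, D }, Ω }

Working:
Seed the family with ℰ together with ∅ and Ω: { {}, { A, B }, { B, C }, { A, C, D }, Ω }.
Round 1 (4 new):
  { B }  = complement { A, C, D }
  { A, D }  = complement { B, C }
  { C, D }  = complement { A, B }
  { A, B, C }  = { B, C } ∪ { A, B }
  |family| = 9
Round 2 adds 3:
  { D }  = complement { A, B, C }
  { A, B, D }  = { A, B } ∪ { A, D }
  { B, C, D }  = { C, D } ∪ { B }
  |family| = 12
Round 3 (3 new):
  { A }  = complement { B, C, D }
  { C }  = complement { A, B, D }
  { B, D }  = { D } ∪ { B }
  |family| = 15
Round 4: 1 new —
  { A, C }  = complement { B, D }
  |family| = 16
Round 5: no new sets; the family is a σ-algebra.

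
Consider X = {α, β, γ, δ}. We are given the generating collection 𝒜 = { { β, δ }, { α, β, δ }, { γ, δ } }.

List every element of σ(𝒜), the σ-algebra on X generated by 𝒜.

Answer: σ(𝒜) = { {}, { α }, { β }, { γ }, { δ }, { α, β }, { α, γ }, { α, δ }, { β, γ }, { β, δ }, { γ, δ }, { α, β, γ }, { α, β, δ }, { α, γ, δ }, { β, γ, δ }, X }

Derivation:
Start: 𝒜 ∪ {∅, X} = { {}, { β, δ }, { γ, δ }, { α, β, δ }, X }.
Pass 1: 4 new —
  { γ }  = ᶜ of { α, β, δ }
  { α, β }  = ᶜ of { γ, δ }
  { α, γ }  = ᶜ of { β, δ }
  { β, γ, δ }  = { γ, δ } ∪ { β, δ }
  — 9 sets.
Pass 2: 3 new —
  { α }  = ᶜ of { β, γ, δ }
  { α, β, γ }  = { α, β } ∪ { γ }
  { α, γ, δ }  = { γ, δ } ∪ { α, γ }
  — 12 sets.
Pass 3 adds 2:
  { β }  = ᶜ of { α, γ, δ }
  { δ }  = ᶜ of { α, β, γ }
  — 14 sets.
Pass 4: +2 →
  { α, δ }  = { δ } ∪ { α }
  { β, γ }  = { γ } ∪ { β }
  — 16 sets.
Pass 5: already closed under ᶜ and ∪.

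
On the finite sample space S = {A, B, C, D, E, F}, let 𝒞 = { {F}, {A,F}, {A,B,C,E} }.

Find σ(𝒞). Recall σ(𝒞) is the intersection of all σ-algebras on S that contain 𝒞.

σ(𝒞) = { ∅, {A}, {D}, {F}, {A,D}, {A,F}, {D,F}, {A,D,F}, {B,C,E}, {A,B,C,E}, {B,C,D,E}, {B,C,E,F}, {A,B,C,D,E}, {A,B,C,E,F}, {B,C,D,E,F}, S }

Working:
Start: 𝒞 ∪ {∅, S} = { ∅, {F}, {A,F}, {A,B,C,E}, S }.
Round 1 adds 4:
  {D,F}  = ᶜ of {A,B,C,E}
  {B,C,D,E}  = ᶜ of {A,F}
  {A,B,C,D,E}  = ᶜ of {F}
  {A,B,C,E,F}  = {A,F} ∪ {A,B,C,E}
  (now 9)
Round 2: +3 →
  {D}  = ᶜ of {A,B,C,E,F}
  {A,D,F}  = {A,F} ∪ {D,F}
  {B,C,D,E,F}  = {B,C,D,E} ∪ {F}
  (now 12)
Round 3. New:
  {A}  = ᶜ of {B,C,D,E,F}
  {B,C,E}  = ᶜ of {A,D,F}
  (now 14)
Round 4. New:
  {A,D}  = {A} ∪ {D}
  {B,C,E,F}  = {B,C,E} ∪ {F}
  (now 16)
Round 5: already closed under ᶜ and ∪.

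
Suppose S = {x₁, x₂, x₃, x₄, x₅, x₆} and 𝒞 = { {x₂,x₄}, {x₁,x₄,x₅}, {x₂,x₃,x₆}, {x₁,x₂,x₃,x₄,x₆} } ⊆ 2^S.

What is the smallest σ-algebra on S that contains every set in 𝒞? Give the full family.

|σ(𝒞)| = 32.  σ(𝒞) = { {}, {x₁}, {x₂}, {x₄}, {x₅}, {x₁,x₂}, {x₁,x₄}, {x₁,x₅}, {x₂,x₄}, {x₂,x₅}, {x₃,x₆}, {x₄,x₅}, {x₁,x₂,x₄}, {x₁,x₂,x₅}, {x₁,x₃,x₆}, {x₁,x₄,x₅}, {x₂,x₃,x₆}, {x₂,x₄,x₅}, {x₃,x₄,x₆}, {x₃,x₅,x₆}, {x₁,x₂,x₃,x₆}, {x₁,x₂,x₄,x₅}, {x₁,x₃,x₄,x₆}, {x₁,x₃,x₅,x₆}, {x₂,x₃,x₄,x₆}, {x₂,x₃,x₅,x₆}, {x₃,x₄,x₅,x₆}, {x₁,x₂,x₃,x₄,x₆}, {x₁,x₂,x₃,x₅,x₆}, {x₁,x₃,x₄,x₅,x₆}, {x₂,x₃,x₄,x₅,x₆}, S }

Derivation:
Start: 𝒞 ∪ {∅, S} = { {}, {x₂,x₄}, {x₁,x₄,x₅}, {x₂,x₃,x₆}, {x₁,x₂,x₃,x₄,x₆}, S }.
Step 1 adds 4:
  {x₅}  = ᶜ of {x₁,x₂,x₃,x₄,x₆}
  {x₁,x₂,x₄,x₅}  = {x₁,x₄,x₅} ∪ {x₂,x₄}
  {x₁,x₃,x₅,x₆}  = ᶜ of {x₂,x₄}
  {x₂,x₃,x₄,x₆}  = {x₂,x₃,x₆} ∪ {x₂,x₄}
  [10 total]
Step 2. New:
  {x₁,x₅}  = ᶜ of {x₂,x₃,x₄,x₆}
  {x₃,x₆}  = ᶜ of {x₁,x₂,x₄,x₅}
  {x₂,x₄,x₅}  = {x₅} ∪ {x₂,x₄}
  {x₂,x₃,x₅,x₆}  = {x₂,x₃,x₆} ∪ {x₅}
  {x₁,x₂,x₃,x₅,x₆}  = {x₁,x₃,x₅,x₆} ∪ {x₂,x₃,x₆}
  {x₁,x₃,x₄,x₅,x₆}  = {x₁,x₄,x₅} ∪ {x₁,x₃,x₅,x₆}
  {x₂,x₃,x₄,x₅,x₆}  = {x₅} ∪ {x₂,x₃,x₄,x₆}
  [17 total]
Step 3. New:
  {x₁}  = ᶜ of {x₂,x₃,x₄,x₅,x₆}
  {x₂}  = ᶜ of {x₁,x₃,x₄,x₅,x₆}
  {x₄}  = ᶜ of {x₁,x₂,x₃,x₅,x₆}
  {x₁,x₄}  = ᶜ of {x₂,x₃,x₅,x₆}
  {x₁,x₃,x₆}  = ᶜ of {x₂,x₄,x₅}
  {x₃,x₅,x₆}  = {x₃,x₆} ∪ {x₅}
  [23 total]
Step 4 adds 9:
  {x₁,x₂}  = {x₁} ∪ {x₂}
  {x₂,x₅}  = {x₂} ∪ {x₅}
  {x₄,x₅}  = {x₅} ∪ {x₄}
  {x₁,x₂,x₄}  = ᶜ of {x₃,x₅,x₆}
  {x₁,x₂,x₅}  = {x₂} ∪ {x₁,x₅}
  {x₃,x₄,x₆}  = {x₃,x₆} ∪ {x₄}
  {x₁,x₂,x₃,x₆}  = {x₁} ∪ {x₂,x₃,x₆}
  {x₁,x₃,x₄,x₆}  = {x₁,x₃,x₆} ∪ {x₁,x₄}
  {x₃,x₄,x₅,x₆}  = {x₃,x₅,x₆} ∪ {x₄}
  [32 total]
Step 5: closed — nothing new.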